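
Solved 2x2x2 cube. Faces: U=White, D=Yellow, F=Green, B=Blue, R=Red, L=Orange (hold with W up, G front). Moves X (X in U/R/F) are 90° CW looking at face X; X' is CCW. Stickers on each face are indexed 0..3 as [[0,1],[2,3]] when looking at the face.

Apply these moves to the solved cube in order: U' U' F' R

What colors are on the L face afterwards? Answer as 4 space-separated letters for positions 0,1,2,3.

Answer: R W O W

Derivation:
After move 1 (U'): U=WWWW F=OOGG R=GGRR B=RRBB L=BBOO
After move 2 (U'): U=WWWW F=BBGG R=OORR B=GGBB L=RROO
After move 3 (F'): F=BGBG U=WWOR R=YOYR D=ROYY L=RWOW
After move 4 (R): R=YYRO U=WGOG F=BOBY D=RBYG B=RGWB
Query: L face = RWOW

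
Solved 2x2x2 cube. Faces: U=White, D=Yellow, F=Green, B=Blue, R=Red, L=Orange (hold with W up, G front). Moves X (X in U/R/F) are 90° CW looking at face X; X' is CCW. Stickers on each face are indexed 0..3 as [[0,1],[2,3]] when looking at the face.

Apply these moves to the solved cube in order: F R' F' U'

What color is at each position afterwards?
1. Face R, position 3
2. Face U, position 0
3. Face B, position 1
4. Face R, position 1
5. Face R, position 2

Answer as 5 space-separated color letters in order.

After move 1 (F): F=GGGG U=WWOO R=WRWR D=RRYY L=OYOY
After move 2 (R'): R=RRWW U=WBOB F=GWGO D=RGYG B=YBRB
After move 3 (F'): F=WOGG U=WBRW R=GRRW D=YYYG L=OBOO
After move 4 (U'): U=BWWR F=OBGG R=WORW B=GRRB L=YBOO
Query 1: R[3] = W
Query 2: U[0] = B
Query 3: B[1] = R
Query 4: R[1] = O
Query 5: R[2] = R

Answer: W B R O R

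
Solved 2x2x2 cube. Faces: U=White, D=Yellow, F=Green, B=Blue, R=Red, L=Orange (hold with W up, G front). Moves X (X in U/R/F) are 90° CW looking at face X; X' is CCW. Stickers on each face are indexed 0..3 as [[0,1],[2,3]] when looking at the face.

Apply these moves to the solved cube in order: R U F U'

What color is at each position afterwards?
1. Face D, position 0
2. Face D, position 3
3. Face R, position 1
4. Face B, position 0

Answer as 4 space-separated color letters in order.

After move 1 (R): R=RRRR U=WGWG F=GYGY D=YBYB B=WBWB
After move 2 (U): U=WWGG F=RRGY R=WBRR B=OOWB L=GYOO
After move 3 (F): F=GRYR U=WWOY R=GBGR D=RWYB L=GYOB
After move 4 (U'): U=WYWO F=GYYR R=GRGR B=GBWB L=OOOB
Query 1: D[0] = R
Query 2: D[3] = B
Query 3: R[1] = R
Query 4: B[0] = G

Answer: R B R G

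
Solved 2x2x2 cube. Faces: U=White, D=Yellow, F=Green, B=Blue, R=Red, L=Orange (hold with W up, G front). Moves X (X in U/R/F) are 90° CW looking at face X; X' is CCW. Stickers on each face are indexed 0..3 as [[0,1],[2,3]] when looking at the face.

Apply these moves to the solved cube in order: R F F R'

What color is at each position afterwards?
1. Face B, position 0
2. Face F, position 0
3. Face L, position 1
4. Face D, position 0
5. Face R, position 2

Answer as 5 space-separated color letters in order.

After move 1 (R): R=RRRR U=WGWG F=GYGY D=YBYB B=WBWB
After move 2 (F): F=GGYY U=WGOO R=WRGR D=RRYB L=OYOB
After move 3 (F): F=YGYG U=WGBY R=OROR D=GWYB L=OROR
After move 4 (R'): R=RROO U=WWBW F=YGYY D=GGYG B=BBWB
Query 1: B[0] = B
Query 2: F[0] = Y
Query 3: L[1] = R
Query 4: D[0] = G
Query 5: R[2] = O

Answer: B Y R G O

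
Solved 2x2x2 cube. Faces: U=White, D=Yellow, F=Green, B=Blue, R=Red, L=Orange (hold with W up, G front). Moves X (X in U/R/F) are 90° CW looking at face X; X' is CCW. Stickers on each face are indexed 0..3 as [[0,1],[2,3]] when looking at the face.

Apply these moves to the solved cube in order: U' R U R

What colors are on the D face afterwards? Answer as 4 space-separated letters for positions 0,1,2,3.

After move 1 (U'): U=WWWW F=OOGG R=GGRR B=RRBB L=BBOO
After move 2 (R): R=RGRG U=WOWG F=OYGY D=YBYR B=WRWB
After move 3 (U): U=WWGO F=RGGY R=WRRG B=BBWB L=OYOO
After move 4 (R): R=RWGR U=WGGY F=RBGR D=YWYB B=OBWB
Query: D face = YWYB

Answer: Y W Y B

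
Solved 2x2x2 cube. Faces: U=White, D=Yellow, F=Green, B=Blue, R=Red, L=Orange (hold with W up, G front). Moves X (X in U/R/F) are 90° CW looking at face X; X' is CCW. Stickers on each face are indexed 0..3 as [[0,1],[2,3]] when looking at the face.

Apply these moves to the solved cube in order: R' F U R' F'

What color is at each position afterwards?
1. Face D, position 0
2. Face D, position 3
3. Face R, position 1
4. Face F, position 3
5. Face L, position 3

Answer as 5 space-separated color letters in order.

Answer: G W R W O

Derivation:
After move 1 (R'): R=RRRR U=WBWB F=GWGW D=YGYG B=YBYB
After move 2 (F): F=GGWW U=WBOO R=WRBR D=RRYG L=OYOG
After move 3 (U): U=OWOB F=WRWW R=YBBR B=OYYB L=GGOG
After move 4 (R'): R=BRYB U=OYOO F=WWWB D=RRYW B=GYRB
After move 5 (F'): F=WBWW U=OYBY R=RRRB D=GGYW L=GOOO
Query 1: D[0] = G
Query 2: D[3] = W
Query 3: R[1] = R
Query 4: F[3] = W
Query 5: L[3] = O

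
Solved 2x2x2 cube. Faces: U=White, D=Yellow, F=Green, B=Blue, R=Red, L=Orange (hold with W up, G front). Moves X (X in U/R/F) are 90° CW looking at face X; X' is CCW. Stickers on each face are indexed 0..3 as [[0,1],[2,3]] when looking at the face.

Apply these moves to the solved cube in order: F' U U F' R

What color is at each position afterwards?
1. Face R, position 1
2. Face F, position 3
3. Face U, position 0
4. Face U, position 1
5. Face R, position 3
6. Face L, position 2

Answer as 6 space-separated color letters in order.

After move 1 (F'): F=GGGG U=WWRR R=YRYR D=OOYY L=OWOW
After move 2 (U): U=RWRW F=YRGG R=BBYR B=OWBB L=GGOW
After move 3 (U): U=RRWW F=BBGG R=OWYR B=GGBB L=YROW
After move 4 (F'): F=BGBG U=RROY R=OWOR D=RWYY L=YWOW
After move 5 (R): R=OORW U=RGOG F=BWBY D=RBYG B=YGRB
Query 1: R[1] = O
Query 2: F[3] = Y
Query 3: U[0] = R
Query 4: U[1] = G
Query 5: R[3] = W
Query 6: L[2] = O

Answer: O Y R G W O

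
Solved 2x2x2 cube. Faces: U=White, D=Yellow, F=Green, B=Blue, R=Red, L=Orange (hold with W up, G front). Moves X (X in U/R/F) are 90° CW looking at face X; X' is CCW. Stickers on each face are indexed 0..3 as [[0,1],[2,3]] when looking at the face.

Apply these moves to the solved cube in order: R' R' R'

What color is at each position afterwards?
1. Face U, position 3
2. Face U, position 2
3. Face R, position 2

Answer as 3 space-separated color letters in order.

After move 1 (R'): R=RRRR U=WBWB F=GWGW D=YGYG B=YBYB
After move 2 (R'): R=RRRR U=WYWY F=GBGB D=YWYW B=GBGB
After move 3 (R'): R=RRRR U=WGWG F=GYGY D=YBYB B=WBWB
Query 1: U[3] = G
Query 2: U[2] = W
Query 3: R[2] = R

Answer: G W R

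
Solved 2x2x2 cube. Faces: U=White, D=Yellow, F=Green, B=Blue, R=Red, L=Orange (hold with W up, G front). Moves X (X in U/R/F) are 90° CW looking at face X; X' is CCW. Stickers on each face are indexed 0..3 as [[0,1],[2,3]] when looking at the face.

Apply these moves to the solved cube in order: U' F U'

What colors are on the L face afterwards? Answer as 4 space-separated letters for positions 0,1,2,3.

Answer: R R O Y

Derivation:
After move 1 (U'): U=WWWW F=OOGG R=GGRR B=RRBB L=BBOO
After move 2 (F): F=GOGO U=WWOB R=WGWR D=RGYY L=BYOY
After move 3 (U'): U=WBWO F=BYGO R=GOWR B=WGBB L=RROY
Query: L face = RROY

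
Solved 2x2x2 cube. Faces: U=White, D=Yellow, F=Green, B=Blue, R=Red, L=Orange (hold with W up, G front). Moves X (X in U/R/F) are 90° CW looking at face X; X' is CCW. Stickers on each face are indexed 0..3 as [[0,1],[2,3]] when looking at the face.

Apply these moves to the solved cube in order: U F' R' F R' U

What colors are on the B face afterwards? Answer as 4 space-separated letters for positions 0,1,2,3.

Answer: G G B B

Derivation:
After move 1 (U): U=WWWW F=RRGG R=BBRR B=OOBB L=GGOO
After move 2 (F'): F=RGRG U=WWBR R=YBYR D=GOYY L=GWOW
After move 3 (R'): R=BRYY U=WBBO F=RWRR D=GGYG B=YOOB
After move 4 (F): F=RRRW U=WBWW R=BROY D=YBYG L=GGOG
After move 5 (R'): R=RYBO U=WOWY F=RBRW D=YRYW B=GOBB
After move 6 (U): U=WWYO F=RYRW R=GOBO B=GGBB L=RBOG
Query: B face = GGBB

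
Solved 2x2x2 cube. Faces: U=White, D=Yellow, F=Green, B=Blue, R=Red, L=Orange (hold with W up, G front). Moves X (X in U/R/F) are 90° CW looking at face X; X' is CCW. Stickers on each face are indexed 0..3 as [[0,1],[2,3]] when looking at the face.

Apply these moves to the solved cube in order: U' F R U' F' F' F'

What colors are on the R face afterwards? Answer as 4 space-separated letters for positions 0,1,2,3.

After move 1 (U'): U=WWWW F=OOGG R=GGRR B=RRBB L=BBOO
After move 2 (F): F=GOGO U=WWOB R=WGWR D=RGYY L=BYOY
After move 3 (R): R=WWRG U=WOOO F=GGGY D=RBYR B=BRWB
After move 4 (U'): U=OOWO F=BYGY R=GGRG B=WWWB L=BROY
After move 5 (F'): F=YYBG U=OOGR R=BGRG D=RYYR L=BOOW
After move 6 (F'): F=YGYB U=OOBR R=YGRG D=OWYR L=BROG
After move 7 (F'): F=GBYY U=OOYR R=WGOG D=RGYR L=BROB
Query: R face = WGOG

Answer: W G O G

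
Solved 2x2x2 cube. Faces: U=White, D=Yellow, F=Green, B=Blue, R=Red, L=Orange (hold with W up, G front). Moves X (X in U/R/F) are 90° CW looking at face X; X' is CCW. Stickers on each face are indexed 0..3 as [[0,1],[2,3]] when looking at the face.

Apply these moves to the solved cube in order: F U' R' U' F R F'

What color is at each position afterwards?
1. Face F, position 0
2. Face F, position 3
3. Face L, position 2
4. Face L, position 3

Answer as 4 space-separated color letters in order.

Answer: O O O Y

Derivation:
After move 1 (F): F=GGGG U=WWOO R=WRWR D=RRYY L=OYOY
After move 2 (U'): U=WOWO F=OYGG R=GGWR B=WRBB L=BBOY
After move 3 (R'): R=GRGW U=WBWW F=OOGO D=RYYG B=YRRB
After move 4 (U'): U=BWWW F=BBGO R=OOGW B=GRRB L=YROY
After move 5 (F): F=GBOB U=BWYR R=WOWW D=GOYG L=YROY
After move 6 (R): R=WWWO U=BBYB F=GOOG D=GRYG B=RRWB
After move 7 (F'): F=OGGO U=BBWW R=RWGO D=RYYG L=YBOY
Query 1: F[0] = O
Query 2: F[3] = O
Query 3: L[2] = O
Query 4: L[3] = Y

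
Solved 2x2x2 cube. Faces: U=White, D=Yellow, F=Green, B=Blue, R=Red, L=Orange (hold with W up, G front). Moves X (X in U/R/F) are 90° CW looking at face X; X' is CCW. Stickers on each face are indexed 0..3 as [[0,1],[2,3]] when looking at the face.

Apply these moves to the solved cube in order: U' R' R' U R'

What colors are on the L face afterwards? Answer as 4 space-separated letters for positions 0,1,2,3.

Answer: O B O O

Derivation:
After move 1 (U'): U=WWWW F=OOGG R=GGRR B=RRBB L=BBOO
After move 2 (R'): R=GRGR U=WBWR F=OWGW D=YOYG B=YRYB
After move 3 (R'): R=RRGG U=WYWY F=OBGR D=YWYW B=GROB
After move 4 (U): U=WWYY F=RRGR R=GRGG B=BBOB L=OBOO
After move 5 (R'): R=RGGG U=WOYB F=RWGY D=YRYR B=WBWB
Query: L face = OBOO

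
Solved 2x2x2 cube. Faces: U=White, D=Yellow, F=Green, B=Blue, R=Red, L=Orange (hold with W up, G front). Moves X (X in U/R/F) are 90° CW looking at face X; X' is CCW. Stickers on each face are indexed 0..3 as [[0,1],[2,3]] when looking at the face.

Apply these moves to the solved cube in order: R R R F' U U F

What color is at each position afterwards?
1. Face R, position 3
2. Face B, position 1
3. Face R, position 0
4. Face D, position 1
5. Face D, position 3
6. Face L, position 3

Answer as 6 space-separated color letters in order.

After move 1 (R): R=RRRR U=WGWG F=GYGY D=YBYB B=WBWB
After move 2 (R): R=RRRR U=WYWY F=GBGB D=YWYW B=GBGB
After move 3 (R): R=RRRR U=WBWB F=GWGW D=YGYG B=YBYB
After move 4 (F'): F=WWGG U=WBRR R=GRYR D=OOYG L=OBOW
After move 5 (U): U=RWRB F=GRGG R=YBYR B=OBYB L=WWOW
After move 6 (U): U=RRBW F=YBGG R=OBYR B=WWYB L=GROW
After move 7 (F): F=GYGB U=RRWR R=BBWR D=YOYG L=GOOO
Query 1: R[3] = R
Query 2: B[1] = W
Query 3: R[0] = B
Query 4: D[1] = O
Query 5: D[3] = G
Query 6: L[3] = O

Answer: R W B O G O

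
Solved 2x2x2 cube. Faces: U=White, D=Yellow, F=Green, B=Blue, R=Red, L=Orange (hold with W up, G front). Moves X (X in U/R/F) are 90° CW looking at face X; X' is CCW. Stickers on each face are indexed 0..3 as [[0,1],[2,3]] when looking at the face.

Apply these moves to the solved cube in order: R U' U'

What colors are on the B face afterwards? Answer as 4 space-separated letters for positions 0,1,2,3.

After move 1 (R): R=RRRR U=WGWG F=GYGY D=YBYB B=WBWB
After move 2 (U'): U=GGWW F=OOGY R=GYRR B=RRWB L=WBOO
After move 3 (U'): U=GWGW F=WBGY R=OORR B=GYWB L=RROO
Query: B face = GYWB

Answer: G Y W B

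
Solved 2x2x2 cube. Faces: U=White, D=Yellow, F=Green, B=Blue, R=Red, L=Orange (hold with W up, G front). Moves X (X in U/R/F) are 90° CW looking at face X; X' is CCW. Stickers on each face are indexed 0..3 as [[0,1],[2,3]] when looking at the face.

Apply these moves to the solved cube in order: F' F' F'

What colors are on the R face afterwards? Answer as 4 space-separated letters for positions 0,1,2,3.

After move 1 (F'): F=GGGG U=WWRR R=YRYR D=OOYY L=OWOW
After move 2 (F'): F=GGGG U=WWYY R=OROR D=WWYY L=OROR
After move 3 (F'): F=GGGG U=WWOO R=WRWR D=RRYY L=OYOY
Query: R face = WRWR

Answer: W R W R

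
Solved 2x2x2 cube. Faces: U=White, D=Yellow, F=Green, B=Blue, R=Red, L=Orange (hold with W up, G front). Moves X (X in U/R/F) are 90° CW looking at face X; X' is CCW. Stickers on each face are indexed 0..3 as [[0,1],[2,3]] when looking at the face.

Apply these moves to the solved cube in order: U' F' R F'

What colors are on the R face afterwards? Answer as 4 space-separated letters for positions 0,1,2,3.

After move 1 (U'): U=WWWW F=OOGG R=GGRR B=RRBB L=BBOO
After move 2 (F'): F=OGOG U=WWGR R=YGYR D=BOYY L=BWOW
After move 3 (R): R=YYRG U=WGGG F=OOOY D=BBYR B=RRWB
After move 4 (F'): F=OYOO U=WGYR R=BYBG D=WWYR L=BGOG
Query: R face = BYBG

Answer: B Y B G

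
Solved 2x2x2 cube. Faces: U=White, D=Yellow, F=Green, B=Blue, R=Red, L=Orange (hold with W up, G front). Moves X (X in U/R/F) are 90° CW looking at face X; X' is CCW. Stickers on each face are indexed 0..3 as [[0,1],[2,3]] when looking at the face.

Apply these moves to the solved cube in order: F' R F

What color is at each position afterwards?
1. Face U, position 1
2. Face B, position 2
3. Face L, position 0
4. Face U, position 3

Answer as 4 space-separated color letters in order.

Answer: G W O W

Derivation:
After move 1 (F'): F=GGGG U=WWRR R=YRYR D=OOYY L=OWOW
After move 2 (R): R=YYRR U=WGRG F=GOGY D=OBYB B=RBWB
After move 3 (F): F=GGYO U=WGWW R=RYGR D=RYYB L=OOOB
Query 1: U[1] = G
Query 2: B[2] = W
Query 3: L[0] = O
Query 4: U[3] = W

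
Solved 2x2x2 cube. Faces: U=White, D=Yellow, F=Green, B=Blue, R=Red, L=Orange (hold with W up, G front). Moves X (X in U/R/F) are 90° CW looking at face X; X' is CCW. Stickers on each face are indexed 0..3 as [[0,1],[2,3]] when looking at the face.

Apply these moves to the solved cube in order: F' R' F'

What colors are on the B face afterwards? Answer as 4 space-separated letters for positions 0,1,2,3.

Answer: Y B O B

Derivation:
After move 1 (F'): F=GGGG U=WWRR R=YRYR D=OOYY L=OWOW
After move 2 (R'): R=RRYY U=WBRB F=GWGR D=OGYG B=YBOB
After move 3 (F'): F=WRGG U=WBRY R=GROY D=WWYG L=OBOR
Query: B face = YBOB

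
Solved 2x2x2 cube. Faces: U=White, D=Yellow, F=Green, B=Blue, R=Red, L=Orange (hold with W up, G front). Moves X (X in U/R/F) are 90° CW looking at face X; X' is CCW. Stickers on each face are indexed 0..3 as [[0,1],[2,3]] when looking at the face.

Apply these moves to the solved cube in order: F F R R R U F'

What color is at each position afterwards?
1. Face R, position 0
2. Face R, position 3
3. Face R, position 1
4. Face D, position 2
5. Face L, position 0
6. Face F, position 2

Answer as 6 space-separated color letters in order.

Answer: G O B Y G R

Derivation:
After move 1 (F): F=GGGG U=WWOO R=WRWR D=RRYY L=OYOY
After move 2 (F): F=GGGG U=WWYY R=OROR D=WWYY L=OROR
After move 3 (R): R=OORR U=WGYG F=GWGY D=WBYB B=YBWB
After move 4 (R): R=RORO U=WWYY F=GBGB D=WWYY B=GBGB
After move 5 (R): R=RROO U=WBYB F=GWGY D=WGYG B=YBWB
After move 6 (U): U=YWBB F=RRGY R=YBOO B=ORWB L=GWOR
After move 7 (F'): F=RYRG U=YWYO R=GBWO D=WRYG L=GBOB
Query 1: R[0] = G
Query 2: R[3] = O
Query 3: R[1] = B
Query 4: D[2] = Y
Query 5: L[0] = G
Query 6: F[2] = R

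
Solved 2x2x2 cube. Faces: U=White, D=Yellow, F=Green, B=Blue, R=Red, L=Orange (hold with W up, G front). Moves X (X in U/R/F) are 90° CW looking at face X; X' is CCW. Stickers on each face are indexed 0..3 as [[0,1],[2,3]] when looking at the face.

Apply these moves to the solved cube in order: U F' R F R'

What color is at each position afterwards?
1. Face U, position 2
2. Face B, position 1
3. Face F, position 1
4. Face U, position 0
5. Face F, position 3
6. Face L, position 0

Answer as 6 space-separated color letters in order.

After move 1 (U): U=WWWW F=RRGG R=BBRR B=OOBB L=GGOO
After move 2 (F'): F=RGRG U=WWBR R=YBYR D=GOYY L=GWOW
After move 3 (R): R=YYRB U=WGBG F=RORY D=GBYO B=ROWB
After move 4 (F): F=RRYO U=WGWW R=BYGB D=RYYO L=GGOB
After move 5 (R'): R=YBBG U=WWWR F=RGYW D=RRYO B=OOYB
Query 1: U[2] = W
Query 2: B[1] = O
Query 3: F[1] = G
Query 4: U[0] = W
Query 5: F[3] = W
Query 6: L[0] = G

Answer: W O G W W G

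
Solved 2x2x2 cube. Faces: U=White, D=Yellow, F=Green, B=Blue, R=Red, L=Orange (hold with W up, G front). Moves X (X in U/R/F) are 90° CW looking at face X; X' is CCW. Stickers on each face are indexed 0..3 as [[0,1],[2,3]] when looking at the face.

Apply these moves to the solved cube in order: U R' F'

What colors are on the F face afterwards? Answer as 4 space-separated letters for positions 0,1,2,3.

After move 1 (U): U=WWWW F=RRGG R=BBRR B=OOBB L=GGOO
After move 2 (R'): R=BRBR U=WBWO F=RWGW D=YRYG B=YOYB
After move 3 (F'): F=WWRG U=WBBB R=RRYR D=GOYG L=GOOW
Query: F face = WWRG

Answer: W W R G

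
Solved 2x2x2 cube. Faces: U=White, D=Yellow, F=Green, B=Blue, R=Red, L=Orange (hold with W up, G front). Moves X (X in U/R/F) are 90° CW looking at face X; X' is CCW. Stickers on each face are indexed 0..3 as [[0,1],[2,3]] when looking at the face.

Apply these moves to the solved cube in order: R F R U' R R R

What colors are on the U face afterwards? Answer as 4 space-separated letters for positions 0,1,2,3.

Answer: G G W G

Derivation:
After move 1 (R): R=RRRR U=WGWG F=GYGY D=YBYB B=WBWB
After move 2 (F): F=GGYY U=WGOO R=WRGR D=RRYB L=OYOB
After move 3 (R): R=GWRR U=WGOY F=GRYB D=RWYW B=OBGB
After move 4 (U'): U=GYWO F=OYYB R=GRRR B=GWGB L=OBOB
After move 5 (R): R=RGRR U=GYWB F=OWYW D=RGYG B=OWYB
After move 6 (R): R=RRRG U=GWWW F=OGYG D=RYYO B=BWYB
After move 7 (R): R=RRGR U=GGWG F=OYYO D=RYYB B=WWWB
Query: U face = GGWG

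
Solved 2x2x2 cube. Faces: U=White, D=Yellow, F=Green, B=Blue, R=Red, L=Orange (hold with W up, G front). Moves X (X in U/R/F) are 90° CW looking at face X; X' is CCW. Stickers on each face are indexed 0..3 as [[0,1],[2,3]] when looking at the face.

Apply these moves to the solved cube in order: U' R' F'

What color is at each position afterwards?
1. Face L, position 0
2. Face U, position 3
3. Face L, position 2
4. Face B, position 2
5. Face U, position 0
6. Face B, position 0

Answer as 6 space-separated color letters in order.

After move 1 (U'): U=WWWW F=OOGG R=GGRR B=RRBB L=BBOO
After move 2 (R'): R=GRGR U=WBWR F=OWGW D=YOYG B=YRYB
After move 3 (F'): F=WWOG U=WBGG R=ORYR D=BOYG L=BROW
Query 1: L[0] = B
Query 2: U[3] = G
Query 3: L[2] = O
Query 4: B[2] = Y
Query 5: U[0] = W
Query 6: B[0] = Y

Answer: B G O Y W Y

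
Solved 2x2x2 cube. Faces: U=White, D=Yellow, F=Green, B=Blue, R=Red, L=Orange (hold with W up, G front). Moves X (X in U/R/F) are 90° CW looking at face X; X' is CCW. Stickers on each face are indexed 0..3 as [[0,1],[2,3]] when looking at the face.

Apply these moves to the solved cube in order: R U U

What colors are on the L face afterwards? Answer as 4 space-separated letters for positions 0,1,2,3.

After move 1 (R): R=RRRR U=WGWG F=GYGY D=YBYB B=WBWB
After move 2 (U): U=WWGG F=RRGY R=WBRR B=OOWB L=GYOO
After move 3 (U): U=GWGW F=WBGY R=OORR B=GYWB L=RROO
Query: L face = RROO

Answer: R R O O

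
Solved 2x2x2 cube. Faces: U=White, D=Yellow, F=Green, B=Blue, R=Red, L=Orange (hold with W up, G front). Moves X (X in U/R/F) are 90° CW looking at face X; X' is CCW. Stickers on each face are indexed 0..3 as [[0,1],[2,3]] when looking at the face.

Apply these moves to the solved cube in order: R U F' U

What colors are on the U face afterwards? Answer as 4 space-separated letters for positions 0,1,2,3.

Answer: W W R W

Derivation:
After move 1 (R): R=RRRR U=WGWG F=GYGY D=YBYB B=WBWB
After move 2 (U): U=WWGG F=RRGY R=WBRR B=OOWB L=GYOO
After move 3 (F'): F=RYRG U=WWWR R=BBYR D=YOYB L=GGOG
After move 4 (U): U=WWRW F=BBRG R=OOYR B=GGWB L=RYOG
Query: U face = WWRW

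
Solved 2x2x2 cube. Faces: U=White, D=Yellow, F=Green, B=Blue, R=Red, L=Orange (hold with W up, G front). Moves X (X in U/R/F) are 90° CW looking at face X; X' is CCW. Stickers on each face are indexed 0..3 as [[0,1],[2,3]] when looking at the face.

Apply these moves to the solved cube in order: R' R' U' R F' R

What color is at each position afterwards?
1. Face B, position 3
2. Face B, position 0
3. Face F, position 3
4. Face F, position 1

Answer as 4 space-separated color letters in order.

After move 1 (R'): R=RRRR U=WBWB F=GWGW D=YGYG B=YBYB
After move 2 (R'): R=RRRR U=WYWY F=GBGB D=YWYW B=GBGB
After move 3 (U'): U=YYWW F=OOGB R=GBRR B=RRGB L=GBOO
After move 4 (R): R=RGRB U=YOWB F=OWGW D=YGYR B=WRYB
After move 5 (F'): F=WWOG U=YORR R=GGYB D=BOYR L=GBOW
After move 6 (R): R=YGBG U=YWRG F=WOOR D=BYYW B=RROB
Query 1: B[3] = B
Query 2: B[0] = R
Query 3: F[3] = R
Query 4: F[1] = O

Answer: B R R O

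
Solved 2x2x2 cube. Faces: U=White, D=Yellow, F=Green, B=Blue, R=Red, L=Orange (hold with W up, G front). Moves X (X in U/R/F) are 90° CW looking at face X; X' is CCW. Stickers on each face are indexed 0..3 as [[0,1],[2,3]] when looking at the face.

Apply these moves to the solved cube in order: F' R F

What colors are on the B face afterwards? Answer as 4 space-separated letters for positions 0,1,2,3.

After move 1 (F'): F=GGGG U=WWRR R=YRYR D=OOYY L=OWOW
After move 2 (R): R=YYRR U=WGRG F=GOGY D=OBYB B=RBWB
After move 3 (F): F=GGYO U=WGWW R=RYGR D=RYYB L=OOOB
Query: B face = RBWB

Answer: R B W B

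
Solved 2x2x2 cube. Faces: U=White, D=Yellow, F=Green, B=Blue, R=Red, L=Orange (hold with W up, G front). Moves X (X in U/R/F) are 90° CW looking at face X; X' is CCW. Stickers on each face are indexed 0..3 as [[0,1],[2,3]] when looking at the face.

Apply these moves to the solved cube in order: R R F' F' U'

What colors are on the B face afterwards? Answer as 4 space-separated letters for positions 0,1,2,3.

Answer: O R G B

Derivation:
After move 1 (R): R=RRRR U=WGWG F=GYGY D=YBYB B=WBWB
After move 2 (R): R=RRRR U=WYWY F=GBGB D=YWYW B=GBGB
After move 3 (F'): F=BBGG U=WYRR R=WRYR D=OOYW L=OYOW
After move 4 (F'): F=BGBG U=WYWY R=OROR D=YWYW L=OROR
After move 5 (U'): U=YYWW F=ORBG R=BGOR B=ORGB L=GBOR
Query: B face = ORGB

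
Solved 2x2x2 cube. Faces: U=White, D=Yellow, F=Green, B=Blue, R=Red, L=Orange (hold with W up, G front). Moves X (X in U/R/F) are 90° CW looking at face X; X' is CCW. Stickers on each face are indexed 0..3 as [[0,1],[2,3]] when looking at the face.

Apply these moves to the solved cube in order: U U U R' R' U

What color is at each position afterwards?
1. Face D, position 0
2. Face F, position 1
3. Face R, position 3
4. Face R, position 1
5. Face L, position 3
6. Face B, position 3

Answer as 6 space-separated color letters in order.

After move 1 (U): U=WWWW F=RRGG R=BBRR B=OOBB L=GGOO
After move 2 (U): U=WWWW F=BBGG R=OORR B=GGBB L=RROO
After move 3 (U): U=WWWW F=OOGG R=GGRR B=RRBB L=BBOO
After move 4 (R'): R=GRGR U=WBWR F=OWGW D=YOYG B=YRYB
After move 5 (R'): R=RRGG U=WYWY F=OBGR D=YWYW B=GROB
After move 6 (U): U=WWYY F=RRGR R=GRGG B=BBOB L=OBOO
Query 1: D[0] = Y
Query 2: F[1] = R
Query 3: R[3] = G
Query 4: R[1] = R
Query 5: L[3] = O
Query 6: B[3] = B

Answer: Y R G R O B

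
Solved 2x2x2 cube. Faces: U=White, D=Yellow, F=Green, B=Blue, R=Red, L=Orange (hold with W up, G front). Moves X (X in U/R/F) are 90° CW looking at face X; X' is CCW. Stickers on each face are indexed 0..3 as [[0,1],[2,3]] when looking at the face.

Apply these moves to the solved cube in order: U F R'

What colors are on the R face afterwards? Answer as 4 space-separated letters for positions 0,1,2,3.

Answer: B R W W

Derivation:
After move 1 (U): U=WWWW F=RRGG R=BBRR B=OOBB L=GGOO
After move 2 (F): F=GRGR U=WWOG R=WBWR D=RBYY L=GYOY
After move 3 (R'): R=BRWW U=WBOO F=GWGG D=RRYR B=YOBB
Query: R face = BRWW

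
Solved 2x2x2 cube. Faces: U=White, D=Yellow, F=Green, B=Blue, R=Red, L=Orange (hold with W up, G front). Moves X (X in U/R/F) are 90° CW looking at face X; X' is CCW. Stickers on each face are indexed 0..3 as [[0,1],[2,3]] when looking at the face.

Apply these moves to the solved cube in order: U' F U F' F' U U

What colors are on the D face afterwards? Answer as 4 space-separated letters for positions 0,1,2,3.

After move 1 (U'): U=WWWW F=OOGG R=GGRR B=RRBB L=BBOO
After move 2 (F): F=GOGO U=WWOB R=WGWR D=RGYY L=BYOY
After move 3 (U): U=OWBW F=WGGO R=RRWR B=BYBB L=GOOY
After move 4 (F'): F=GOWG U=OWRW R=GRRR D=OYYY L=GWOB
After move 5 (F'): F=OGGW U=OWGR R=YROR D=WBYY L=GWOR
After move 6 (U): U=GORW F=YRGW R=BYOR B=GWBB L=OGOR
After move 7 (U): U=RGWO F=BYGW R=GWOR B=OGBB L=YROR
Query: D face = WBYY

Answer: W B Y Y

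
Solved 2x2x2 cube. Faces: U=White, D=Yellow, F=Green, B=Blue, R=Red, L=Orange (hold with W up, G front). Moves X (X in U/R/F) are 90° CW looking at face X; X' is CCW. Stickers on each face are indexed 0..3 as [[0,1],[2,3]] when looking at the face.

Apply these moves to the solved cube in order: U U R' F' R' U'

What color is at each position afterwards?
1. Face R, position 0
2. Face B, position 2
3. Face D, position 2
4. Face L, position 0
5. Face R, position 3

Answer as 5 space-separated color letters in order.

Answer: W O Y G Y

Derivation:
After move 1 (U): U=WWWW F=RRGG R=BBRR B=OOBB L=GGOO
After move 2 (U): U=WWWW F=BBGG R=OORR B=GGBB L=RROO
After move 3 (R'): R=OROR U=WBWG F=BWGW D=YBYG B=YGYB
After move 4 (F'): F=WWBG U=WBOO R=BRYR D=ROYG L=RGOW
After move 5 (R'): R=RRBY U=WYOY F=WBBO D=RWYG B=GGOB
After move 6 (U'): U=YYWO F=RGBO R=WBBY B=RROB L=GGOW
Query 1: R[0] = W
Query 2: B[2] = O
Query 3: D[2] = Y
Query 4: L[0] = G
Query 5: R[3] = Y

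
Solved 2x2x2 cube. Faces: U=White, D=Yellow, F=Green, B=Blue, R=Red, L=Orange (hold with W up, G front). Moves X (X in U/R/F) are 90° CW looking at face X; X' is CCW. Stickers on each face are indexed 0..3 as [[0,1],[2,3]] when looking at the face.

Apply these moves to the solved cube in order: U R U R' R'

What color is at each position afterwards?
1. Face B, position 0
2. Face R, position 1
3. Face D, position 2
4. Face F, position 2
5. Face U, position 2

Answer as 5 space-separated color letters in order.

After move 1 (U): U=WWWW F=RRGG R=BBRR B=OOBB L=GGOO
After move 2 (R): R=RBRB U=WRWG F=RYGY D=YBYO B=WOWB
After move 3 (U): U=WWGR F=RBGY R=WORB B=GGWB L=RYOO
After move 4 (R'): R=OBWR U=WWGG F=RWGR D=YBYY B=OGBB
After move 5 (R'): R=BROW U=WBGO F=RWGG D=YWYR B=YGBB
Query 1: B[0] = Y
Query 2: R[1] = R
Query 3: D[2] = Y
Query 4: F[2] = G
Query 5: U[2] = G

Answer: Y R Y G G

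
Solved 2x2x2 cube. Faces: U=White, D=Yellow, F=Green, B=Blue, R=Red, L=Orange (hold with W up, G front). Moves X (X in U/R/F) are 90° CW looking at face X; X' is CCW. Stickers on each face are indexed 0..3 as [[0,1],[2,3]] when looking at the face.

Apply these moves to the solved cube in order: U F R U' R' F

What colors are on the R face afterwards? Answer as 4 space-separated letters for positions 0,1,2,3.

Answer: W B W R

Derivation:
After move 1 (U): U=WWWW F=RRGG R=BBRR B=OOBB L=GGOO
After move 2 (F): F=GRGR U=WWOG R=WBWR D=RBYY L=GYOY
After move 3 (R): R=WWRB U=WROR F=GBGY D=RBYO B=GOWB
After move 4 (U'): U=RRWO F=GYGY R=GBRB B=WWWB L=GOOY
After move 5 (R'): R=BBGR U=RWWW F=GRGO D=RYYY B=OWBB
After move 6 (F): F=GGOR U=RWYO R=WBWR D=GBYY L=GROY
Query: R face = WBWR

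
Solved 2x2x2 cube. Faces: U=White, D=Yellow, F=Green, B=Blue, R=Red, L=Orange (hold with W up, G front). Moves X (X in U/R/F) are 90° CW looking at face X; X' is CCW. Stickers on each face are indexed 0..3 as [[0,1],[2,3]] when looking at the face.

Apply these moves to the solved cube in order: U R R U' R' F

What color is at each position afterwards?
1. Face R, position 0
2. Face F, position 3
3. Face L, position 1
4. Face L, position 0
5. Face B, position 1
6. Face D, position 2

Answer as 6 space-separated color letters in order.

After move 1 (U): U=WWWW F=RRGG R=BBRR B=OOBB L=GGOO
After move 2 (R): R=RBRB U=WRWG F=RYGY D=YBYO B=WOWB
After move 3 (R): R=RRBB U=WYWY F=RBGO D=YWYW B=GORB
After move 4 (U'): U=YYWW F=GGGO R=RBBB B=RRRB L=GOOO
After move 5 (R'): R=BBRB U=YRWR F=GYGW D=YGYO B=WRWB
After move 6 (F): F=GGWY U=YROO R=WBRB D=RBYO L=GYOG
Query 1: R[0] = W
Query 2: F[3] = Y
Query 3: L[1] = Y
Query 4: L[0] = G
Query 5: B[1] = R
Query 6: D[2] = Y

Answer: W Y Y G R Y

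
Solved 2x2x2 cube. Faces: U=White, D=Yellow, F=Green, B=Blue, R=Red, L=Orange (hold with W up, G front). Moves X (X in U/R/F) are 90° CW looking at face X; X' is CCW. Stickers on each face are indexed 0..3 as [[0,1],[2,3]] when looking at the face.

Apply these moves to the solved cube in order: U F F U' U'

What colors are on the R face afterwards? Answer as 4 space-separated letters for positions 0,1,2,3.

After move 1 (U): U=WWWW F=RRGG R=BBRR B=OOBB L=GGOO
After move 2 (F): F=GRGR U=WWOG R=WBWR D=RBYY L=GYOY
After move 3 (F): F=GGRR U=WWYY R=OBGR D=WWYY L=GROB
After move 4 (U'): U=WYWY F=GRRR R=GGGR B=OBBB L=OOOB
After move 5 (U'): U=YYWW F=OORR R=GRGR B=GGBB L=OBOB
Query: R face = GRGR

Answer: G R G R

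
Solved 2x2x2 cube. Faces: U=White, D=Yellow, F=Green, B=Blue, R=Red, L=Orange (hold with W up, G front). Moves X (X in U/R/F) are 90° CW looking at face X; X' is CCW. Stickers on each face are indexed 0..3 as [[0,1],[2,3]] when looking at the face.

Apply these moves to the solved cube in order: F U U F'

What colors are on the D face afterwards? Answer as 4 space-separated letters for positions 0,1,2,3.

After move 1 (F): F=GGGG U=WWOO R=WRWR D=RRYY L=OYOY
After move 2 (U): U=OWOW F=WRGG R=BBWR B=OYBB L=GGOY
After move 3 (U): U=OOWW F=BBGG R=OYWR B=GGBB L=WROY
After move 4 (F'): F=BGBG U=OOOW R=RYRR D=RYYY L=WWOW
Query: D face = RYYY

Answer: R Y Y Y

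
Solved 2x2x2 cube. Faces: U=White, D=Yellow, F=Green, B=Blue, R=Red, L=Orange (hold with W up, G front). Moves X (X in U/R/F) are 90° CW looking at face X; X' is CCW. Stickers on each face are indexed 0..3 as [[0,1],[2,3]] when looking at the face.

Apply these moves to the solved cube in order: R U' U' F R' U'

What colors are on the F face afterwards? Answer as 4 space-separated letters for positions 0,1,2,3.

After move 1 (R): R=RRRR U=WGWG F=GYGY D=YBYB B=WBWB
After move 2 (U'): U=GGWW F=OOGY R=GYRR B=RRWB L=WBOO
After move 3 (U'): U=GWGW F=WBGY R=OORR B=GYWB L=RROO
After move 4 (F): F=GWYB U=GWOR R=GOWR D=ROYB L=RYOB
After move 5 (R'): R=ORGW U=GWOG F=GWYR D=RWYB B=BYOB
After move 6 (U'): U=WGGO F=RYYR R=GWGW B=OROB L=BYOB
Query: F face = RYYR

Answer: R Y Y R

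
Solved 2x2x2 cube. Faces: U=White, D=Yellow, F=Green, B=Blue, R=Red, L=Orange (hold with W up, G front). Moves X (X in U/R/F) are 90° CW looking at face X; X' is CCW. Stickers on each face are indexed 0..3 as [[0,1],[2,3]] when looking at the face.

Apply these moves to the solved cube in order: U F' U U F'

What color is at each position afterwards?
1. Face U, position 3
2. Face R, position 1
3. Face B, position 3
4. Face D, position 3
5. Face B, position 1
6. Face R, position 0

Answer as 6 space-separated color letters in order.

Answer: Y W B Y G O

Derivation:
After move 1 (U): U=WWWW F=RRGG R=BBRR B=OOBB L=GGOO
After move 2 (F'): F=RGRG U=WWBR R=YBYR D=GOYY L=GWOW
After move 3 (U): U=BWRW F=YBRG R=OOYR B=GWBB L=RGOW
After move 4 (U): U=RBWW F=OORG R=GWYR B=RGBB L=YBOW
After move 5 (F'): F=OGOR U=RBGY R=OWGR D=BWYY L=YWOW
Query 1: U[3] = Y
Query 2: R[1] = W
Query 3: B[3] = B
Query 4: D[3] = Y
Query 5: B[1] = G
Query 6: R[0] = O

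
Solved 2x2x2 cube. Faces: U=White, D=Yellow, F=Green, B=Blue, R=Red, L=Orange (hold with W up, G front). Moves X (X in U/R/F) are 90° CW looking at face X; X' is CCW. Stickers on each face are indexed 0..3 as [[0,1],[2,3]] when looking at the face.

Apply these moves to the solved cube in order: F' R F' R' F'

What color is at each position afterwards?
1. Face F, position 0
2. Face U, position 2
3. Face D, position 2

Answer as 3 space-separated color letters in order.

Answer: G Y Y

Derivation:
After move 1 (F'): F=GGGG U=WWRR R=YRYR D=OOYY L=OWOW
After move 2 (R): R=YYRR U=WGRG F=GOGY D=OBYB B=RBWB
After move 3 (F'): F=OYGG U=WGYR R=BYOR D=WWYB L=OGOR
After move 4 (R'): R=YRBO U=WWYR F=OGGR D=WYYG B=BBWB
After move 5 (F'): F=GROG U=WWYB R=YRWO D=GRYG L=OROY
Query 1: F[0] = G
Query 2: U[2] = Y
Query 3: D[2] = Y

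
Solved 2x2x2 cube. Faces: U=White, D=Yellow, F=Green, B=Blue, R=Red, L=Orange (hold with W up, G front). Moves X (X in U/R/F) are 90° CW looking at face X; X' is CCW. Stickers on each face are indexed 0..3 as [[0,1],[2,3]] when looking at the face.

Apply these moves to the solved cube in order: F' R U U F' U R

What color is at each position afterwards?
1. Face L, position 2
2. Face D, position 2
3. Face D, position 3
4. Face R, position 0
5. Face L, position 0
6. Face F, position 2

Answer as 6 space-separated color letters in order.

After move 1 (F'): F=GGGG U=WWRR R=YRYR D=OOYY L=OWOW
After move 2 (R): R=YYRR U=WGRG F=GOGY D=OBYB B=RBWB
After move 3 (U): U=RWGG F=YYGY R=RBRR B=OWWB L=GOOW
After move 4 (U): U=GRGW F=RBGY R=OWRR B=GOWB L=YYOW
After move 5 (F'): F=BYRG U=GROR R=BWOR D=YWYB L=YWOG
After move 6 (U): U=OGRR F=BWRG R=GOOR B=YWWB L=BYOG
After move 7 (R): R=OGRO U=OWRG F=BWRB D=YWYY B=RWGB
Query 1: L[2] = O
Query 2: D[2] = Y
Query 3: D[3] = Y
Query 4: R[0] = O
Query 5: L[0] = B
Query 6: F[2] = R

Answer: O Y Y O B R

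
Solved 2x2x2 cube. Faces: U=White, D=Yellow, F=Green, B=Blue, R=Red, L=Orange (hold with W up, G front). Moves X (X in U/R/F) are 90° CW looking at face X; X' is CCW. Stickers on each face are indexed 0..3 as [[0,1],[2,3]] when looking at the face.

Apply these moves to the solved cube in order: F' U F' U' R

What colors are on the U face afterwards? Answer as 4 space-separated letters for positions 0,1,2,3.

After move 1 (F'): F=GGGG U=WWRR R=YRYR D=OOYY L=OWOW
After move 2 (U): U=RWRW F=YRGG R=BBYR B=OWBB L=GGOW
After move 3 (F'): F=RGYG U=RWBY R=OBOR D=GWYY L=GWOR
After move 4 (U'): U=WYRB F=GWYG R=RGOR B=OBBB L=OWOR
After move 5 (R): R=ORRG U=WWRG F=GWYY D=GBYO B=BBYB
Query: U face = WWRG

Answer: W W R G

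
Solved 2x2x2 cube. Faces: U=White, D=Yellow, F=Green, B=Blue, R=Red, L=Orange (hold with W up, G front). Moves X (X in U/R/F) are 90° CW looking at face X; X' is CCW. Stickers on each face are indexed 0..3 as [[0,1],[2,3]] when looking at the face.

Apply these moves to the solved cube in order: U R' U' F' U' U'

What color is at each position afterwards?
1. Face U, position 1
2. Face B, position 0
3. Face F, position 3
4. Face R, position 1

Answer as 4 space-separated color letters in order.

After move 1 (U): U=WWWW F=RRGG R=BBRR B=OOBB L=GGOO
After move 2 (R'): R=BRBR U=WBWO F=RWGW D=YRYG B=YOYB
After move 3 (U'): U=BOWW F=GGGW R=RWBR B=BRYB L=YOOO
After move 4 (F'): F=GWGG U=BORB R=RWYR D=OOYG L=YWOW
After move 5 (U'): U=OBBR F=YWGG R=GWYR B=RWYB L=BROW
After move 6 (U'): U=BROB F=BRGG R=YWYR B=GWYB L=RWOW
Query 1: U[1] = R
Query 2: B[0] = G
Query 3: F[3] = G
Query 4: R[1] = W

Answer: R G G W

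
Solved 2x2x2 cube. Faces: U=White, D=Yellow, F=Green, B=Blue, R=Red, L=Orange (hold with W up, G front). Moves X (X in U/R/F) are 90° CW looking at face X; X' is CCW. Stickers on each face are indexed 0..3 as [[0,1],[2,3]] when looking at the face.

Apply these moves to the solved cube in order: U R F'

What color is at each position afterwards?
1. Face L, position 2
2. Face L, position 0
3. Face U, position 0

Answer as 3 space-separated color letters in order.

Answer: O G W

Derivation:
After move 1 (U): U=WWWW F=RRGG R=BBRR B=OOBB L=GGOO
After move 2 (R): R=RBRB U=WRWG F=RYGY D=YBYO B=WOWB
After move 3 (F'): F=YYRG U=WRRR R=BBYB D=GOYO L=GGOW
Query 1: L[2] = O
Query 2: L[0] = G
Query 3: U[0] = W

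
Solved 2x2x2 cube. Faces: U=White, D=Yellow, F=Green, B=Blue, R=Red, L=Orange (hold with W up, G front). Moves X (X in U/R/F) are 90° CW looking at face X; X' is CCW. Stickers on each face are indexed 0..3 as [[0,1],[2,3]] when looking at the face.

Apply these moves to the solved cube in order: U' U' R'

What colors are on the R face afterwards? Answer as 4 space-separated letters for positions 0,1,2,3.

After move 1 (U'): U=WWWW F=OOGG R=GGRR B=RRBB L=BBOO
After move 2 (U'): U=WWWW F=BBGG R=OORR B=GGBB L=RROO
After move 3 (R'): R=OROR U=WBWG F=BWGW D=YBYG B=YGYB
Query: R face = OROR

Answer: O R O R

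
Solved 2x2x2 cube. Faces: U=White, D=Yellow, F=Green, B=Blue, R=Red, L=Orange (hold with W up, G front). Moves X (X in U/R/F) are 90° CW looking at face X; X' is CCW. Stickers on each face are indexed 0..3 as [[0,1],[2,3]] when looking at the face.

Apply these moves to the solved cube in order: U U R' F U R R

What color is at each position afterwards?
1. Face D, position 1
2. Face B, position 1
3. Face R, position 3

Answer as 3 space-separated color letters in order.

After move 1 (U): U=WWWW F=RRGG R=BBRR B=OOBB L=GGOO
After move 2 (U): U=WWWW F=BBGG R=OORR B=GGBB L=RROO
After move 3 (R'): R=OROR U=WBWG F=BWGW D=YBYG B=YGYB
After move 4 (F): F=GBWW U=WBOR R=WRGR D=OOYG L=RYOB
After move 5 (U): U=OWRB F=WRWW R=YGGR B=RYYB L=GBOB
After move 6 (R): R=GYRG U=ORRW F=WOWG D=OYYR B=BYWB
After move 7 (R): R=RGGY U=OORG F=WYWR D=OWYB B=WYRB
Query 1: D[1] = W
Query 2: B[1] = Y
Query 3: R[3] = Y

Answer: W Y Y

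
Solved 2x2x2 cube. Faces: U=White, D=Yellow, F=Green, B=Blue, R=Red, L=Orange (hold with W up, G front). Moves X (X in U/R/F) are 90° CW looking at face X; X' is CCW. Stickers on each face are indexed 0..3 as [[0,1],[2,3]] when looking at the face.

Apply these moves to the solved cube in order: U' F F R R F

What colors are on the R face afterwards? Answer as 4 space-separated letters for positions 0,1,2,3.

Answer: Y B Y O

Derivation:
After move 1 (U'): U=WWWW F=OOGG R=GGRR B=RRBB L=BBOO
After move 2 (F): F=GOGO U=WWOB R=WGWR D=RGYY L=BYOY
After move 3 (F): F=GGOO U=WWYY R=OGBR D=WWYY L=BROG
After move 4 (R): R=BORG U=WGYO F=GWOY D=WBYR B=YRWB
After move 5 (R): R=RBGO U=WWYY F=GBOR D=WWYY B=ORGB
After move 6 (F): F=OGRB U=WWGR R=YBYO D=GRYY L=BWOW
Query: R face = YBYO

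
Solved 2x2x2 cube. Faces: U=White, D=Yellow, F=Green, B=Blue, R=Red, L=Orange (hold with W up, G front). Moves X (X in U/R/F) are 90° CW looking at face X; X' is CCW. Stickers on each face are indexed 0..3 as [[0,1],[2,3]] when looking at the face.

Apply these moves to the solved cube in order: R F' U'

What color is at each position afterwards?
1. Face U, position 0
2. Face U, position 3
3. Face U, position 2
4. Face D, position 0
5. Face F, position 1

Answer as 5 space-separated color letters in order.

Answer: G R W O G

Derivation:
After move 1 (R): R=RRRR U=WGWG F=GYGY D=YBYB B=WBWB
After move 2 (F'): F=YYGG U=WGRR R=BRYR D=OOYB L=OGOW
After move 3 (U'): U=GRWR F=OGGG R=YYYR B=BRWB L=WBOW
Query 1: U[0] = G
Query 2: U[3] = R
Query 3: U[2] = W
Query 4: D[0] = O
Query 5: F[1] = G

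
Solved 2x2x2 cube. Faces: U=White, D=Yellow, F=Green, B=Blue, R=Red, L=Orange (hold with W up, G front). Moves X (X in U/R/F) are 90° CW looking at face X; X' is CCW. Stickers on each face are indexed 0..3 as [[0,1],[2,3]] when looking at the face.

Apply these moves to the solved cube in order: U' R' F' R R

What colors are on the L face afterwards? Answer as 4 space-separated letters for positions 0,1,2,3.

After move 1 (U'): U=WWWW F=OOGG R=GGRR B=RRBB L=BBOO
After move 2 (R'): R=GRGR U=WBWR F=OWGW D=YOYG B=YRYB
After move 3 (F'): F=WWOG U=WBGG R=ORYR D=BOYG L=BROW
After move 4 (R): R=YORR U=WWGG F=WOOG D=BYYY B=GRBB
After move 5 (R): R=RYRO U=WOGG F=WYOY D=BBYG B=GRWB
Query: L face = BROW

Answer: B R O W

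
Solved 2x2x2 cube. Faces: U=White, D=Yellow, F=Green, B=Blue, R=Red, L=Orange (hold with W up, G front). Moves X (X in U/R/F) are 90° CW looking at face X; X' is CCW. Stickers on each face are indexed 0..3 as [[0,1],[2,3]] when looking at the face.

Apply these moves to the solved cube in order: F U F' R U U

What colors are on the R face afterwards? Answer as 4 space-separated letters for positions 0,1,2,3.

After move 1 (F): F=GGGG U=WWOO R=WRWR D=RRYY L=OYOY
After move 2 (U): U=OWOW F=WRGG R=BBWR B=OYBB L=GGOY
After move 3 (F'): F=RGWG U=OWBW R=RBRR D=GYYY L=GWOO
After move 4 (R): R=RRRB U=OGBG F=RYWY D=GBYO B=WYWB
After move 5 (U): U=BOGG F=RRWY R=WYRB B=GWWB L=RYOO
After move 6 (U): U=GBGO F=WYWY R=GWRB B=RYWB L=RROO
Query: R face = GWRB

Answer: G W R B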